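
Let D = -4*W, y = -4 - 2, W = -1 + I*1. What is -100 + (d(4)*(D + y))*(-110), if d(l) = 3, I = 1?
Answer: 1880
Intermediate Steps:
W = 0 (W = -1 + 1*1 = -1 + 1 = 0)
y = -6
D = 0 (D = -4*0 = 0)
-100 + (d(4)*(D + y))*(-110) = -100 + (3*(0 - 6))*(-110) = -100 + (3*(-6))*(-110) = -100 - 18*(-110) = -100 + 1980 = 1880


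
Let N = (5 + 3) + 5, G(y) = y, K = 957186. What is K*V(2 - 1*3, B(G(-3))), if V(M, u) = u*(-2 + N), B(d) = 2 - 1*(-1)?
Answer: 31587138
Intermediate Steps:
N = 13 (N = 8 + 5 = 13)
B(d) = 3 (B(d) = 2 + 1 = 3)
V(M, u) = 11*u (V(M, u) = u*(-2 + 13) = u*11 = 11*u)
K*V(2 - 1*3, B(G(-3))) = 957186*(11*3) = 957186*33 = 31587138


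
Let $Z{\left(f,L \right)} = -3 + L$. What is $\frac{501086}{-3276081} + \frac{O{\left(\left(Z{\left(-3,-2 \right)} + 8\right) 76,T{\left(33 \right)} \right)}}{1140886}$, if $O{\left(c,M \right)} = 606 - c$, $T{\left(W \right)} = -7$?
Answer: $- \frac{285221821789}{1868817473883} \approx -0.15262$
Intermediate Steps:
$\frac{501086}{-3276081} + \frac{O{\left(\left(Z{\left(-3,-2 \right)} + 8\right) 76,T{\left(33 \right)} \right)}}{1140886} = \frac{501086}{-3276081} + \frac{606 - \left(\left(-3 - 2\right) + 8\right) 76}{1140886} = 501086 \left(- \frac{1}{3276081}\right) + \left(606 - \left(-5 + 8\right) 76\right) \frac{1}{1140886} = - \frac{501086}{3276081} + \left(606 - 3 \cdot 76\right) \frac{1}{1140886} = - \frac{501086}{3276081} + \left(606 - 228\right) \frac{1}{1140886} = - \frac{501086}{3276081} + 378 \cdot \frac{1}{1140886} = - \frac{501086}{3276081} + \frac{189}{570443} = - \frac{285221821789}{1868817473883}$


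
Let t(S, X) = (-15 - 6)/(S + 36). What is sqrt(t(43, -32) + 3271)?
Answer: 2*sqrt(5103163)/79 ≈ 57.190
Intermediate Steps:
t(S, X) = -21/(36 + S)
sqrt(t(43, -32) + 3271) = sqrt(-21/(36 + 43) + 3271) = sqrt(-21/79 + 3271) = sqrt(258388/79) = 2*sqrt(5103163)/79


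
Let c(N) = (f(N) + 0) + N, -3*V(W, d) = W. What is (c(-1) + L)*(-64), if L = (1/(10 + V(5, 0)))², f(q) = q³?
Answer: 79424/625 ≈ 127.08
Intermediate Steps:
V(W, d) = -W/3
L = 9/625 (L = (1/(10 - ⅓*5))² = (1/(10 - 5/3))² = (1/(25/3))² = (3/25)² = 9/625 ≈ 0.014400)
c(N) = N + N³ (c(N) = (N³ + 0) + N = N³ + N = N + N³)
(c(-1) + L)*(-64) = ((-1 + (-1)³) + 9/625)*(-64) = ((-1 - 1) + 9/625)*(-64) = (-2 + 9/625)*(-64) = -1241/625*(-64) = 79424/625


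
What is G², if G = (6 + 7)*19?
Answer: 61009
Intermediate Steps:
G = 247 (G = 13*19 = 247)
G² = 247² = 61009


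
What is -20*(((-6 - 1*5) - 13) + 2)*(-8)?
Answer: -3520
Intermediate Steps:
-20*(((-6 - 1*5) - 13) + 2)*(-8) = -20*(((-6 - 5) - 13) + 2)*(-8) = -20*((-11 - 13) + 2)*(-8) = -20*(-24 + 2)*(-8) = -20*(-22)*(-8) = 440*(-8) = -3520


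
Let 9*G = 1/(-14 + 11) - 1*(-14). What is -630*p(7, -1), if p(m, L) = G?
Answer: -2870/3 ≈ -956.67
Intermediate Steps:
G = 41/27 (G = (1/(-14 + 11) - 1*(-14))/9 = (1/(-3) + 14)/9 = (-⅓ + 14)/9 = (⅑)*(41/3) = 41/27 ≈ 1.5185)
p(m, L) = 41/27
-630*p(7, -1) = -630*41/27 = -2870/3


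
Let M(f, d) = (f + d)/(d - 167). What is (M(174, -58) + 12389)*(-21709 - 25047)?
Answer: -130328095204/225 ≈ -5.7924e+8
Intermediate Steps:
M(f, d) = (d + f)/(-167 + d)
(M(174, -58) + 12389)*(-21709 - 25047) = ((-58 + 174)/(-167 - 58) + 12389)*(-21709 - 25047) = (116/(-225) + 12389)*(-46756) = (-1/225*116 + 12389)*(-46756) = (-116/225 + 12389)*(-46756) = (2787409/225)*(-46756) = -130328095204/225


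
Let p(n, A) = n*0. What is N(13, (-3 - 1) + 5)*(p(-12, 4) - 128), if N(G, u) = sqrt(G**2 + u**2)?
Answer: -128*sqrt(170) ≈ -1668.9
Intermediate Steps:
p(n, A) = 0
N(13, (-3 - 1) + 5)*(p(-12, 4) - 128) = sqrt(13**2 + ((-3 - 1) + 5)**2)*(0 - 128) = sqrt(169 + (-4 + 5)**2)*(-128) = sqrt(169 + 1**2)*(-128) = sqrt(169 + 1)*(-128) = sqrt(170)*(-128) = -128*sqrt(170)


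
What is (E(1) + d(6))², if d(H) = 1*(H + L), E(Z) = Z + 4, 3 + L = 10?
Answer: 324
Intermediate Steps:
L = 7 (L = -3 + 10 = 7)
E(Z) = 4 + Z
d(H) = 7 + H (d(H) = 1*(H + 7) = 1*(7 + H) = 7 + H)
(E(1) + d(6))² = ((4 + 1) + (7 + 6))² = (5 + 13)² = 18² = 324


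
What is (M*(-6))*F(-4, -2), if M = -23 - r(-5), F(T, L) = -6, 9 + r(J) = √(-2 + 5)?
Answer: -504 - 36*√3 ≈ -566.35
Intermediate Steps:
r(J) = -9 + √3 (r(J) = -9 + √(-2 + 5) = -9 + √3)
M = -14 - √3 (M = -23 - (-9 + √3) = -23 + (9 - √3) = -14 - √3 ≈ -15.732)
(M*(-6))*F(-4, -2) = ((-14 - √3)*(-6))*(-6) = (84 + 6*√3)*(-6) = -504 - 36*√3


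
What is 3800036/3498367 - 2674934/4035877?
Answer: 5978577058794/14118978912859 ≈ 0.42344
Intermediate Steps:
3800036/3498367 - 2674934/4035877 = 5978577058794/14118978912859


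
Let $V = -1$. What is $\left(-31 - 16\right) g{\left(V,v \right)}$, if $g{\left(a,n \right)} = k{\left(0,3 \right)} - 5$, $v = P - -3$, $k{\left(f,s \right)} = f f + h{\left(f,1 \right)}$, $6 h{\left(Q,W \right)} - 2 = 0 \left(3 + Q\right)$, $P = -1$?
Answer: $\frac{658}{3} \approx 219.33$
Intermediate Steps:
$h{\left(Q,W \right)} = \frac{1}{3}$ ($h{\left(Q,W \right)} = \frac{1}{3} + \frac{0 \left(3 + Q\right)}{6} = \frac{1}{3} + \frac{1}{6} \cdot 0 = \frac{1}{3} + 0 = \frac{1}{3}$)
$k{\left(f,s \right)} = \frac{1}{3} + f^{2}$ ($k{\left(f,s \right)} = f f + \frac{1}{3} = f^{2} + \frac{1}{3} = \frac{1}{3} + f^{2}$)
$v = 2$ ($v = -1 - -3 = -1 + 3 = 2$)
$g{\left(a,n \right)} = - \frac{14}{3}$ ($g{\left(a,n \right)} = \left(\frac{1}{3} + 0^{2}\right) - 5 = \left(\frac{1}{3} + 0\right) - 5 = \frac{1}{3} - 5 = - \frac{14}{3}$)
$\left(-31 - 16\right) g{\left(V,v \right)} = \left(-31 - 16\right) \left(- \frac{14}{3}\right) = \left(-47\right) \left(- \frac{14}{3}\right) = \frac{658}{3}$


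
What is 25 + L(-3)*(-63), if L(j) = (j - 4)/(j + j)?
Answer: -97/2 ≈ -48.500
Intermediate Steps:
L(j) = (-4 + j)/(2*j) (L(j) = (-4 + j)/((2*j)) = (-4 + j)*(1/(2*j)) = (-4 + j)/(2*j))
25 + L(-3)*(-63) = 25 + ((1/2)*(-4 - 3)/(-3))*(-63) = 25 + ((1/2)*(-1/3)*(-7))*(-63) = 25 + (7/6)*(-63) = 25 - 147/2 = -97/2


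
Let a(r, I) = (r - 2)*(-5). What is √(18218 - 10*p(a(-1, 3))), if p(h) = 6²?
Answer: √17858 ≈ 133.63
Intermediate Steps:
a(r, I) = 10 - 5*r (a(r, I) = (-2 + r)*(-5) = 10 - 5*r)
p(h) = 36
√(18218 - 10*p(a(-1, 3))) = √(18218 - 10*36) = √(18218 - 360) = √17858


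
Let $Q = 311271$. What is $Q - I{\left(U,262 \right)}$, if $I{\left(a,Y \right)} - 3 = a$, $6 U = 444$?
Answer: $311194$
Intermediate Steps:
$U = 74$ ($U = \frac{1}{6} \cdot 444 = 74$)
$I{\left(a,Y \right)} = 3 + a$
$Q - I{\left(U,262 \right)} = 311271 - \left(3 + 74\right) = 311271 - 77 = 311194$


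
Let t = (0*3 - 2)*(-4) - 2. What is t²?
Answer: 36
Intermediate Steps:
t = 6 (t = (0 - 2)*(-4) - 2 = -2*(-4) - 2 = 8 - 2 = 6)
t² = 6² = 36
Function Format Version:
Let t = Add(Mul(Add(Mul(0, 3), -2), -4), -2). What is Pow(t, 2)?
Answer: 36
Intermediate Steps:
t = 6 (t = Add(Mul(Add(0, -2), -4), -2) = Add(Mul(-2, -4), -2) = Add(8, -2) = 6)
Pow(t, 2) = Pow(6, 2) = 36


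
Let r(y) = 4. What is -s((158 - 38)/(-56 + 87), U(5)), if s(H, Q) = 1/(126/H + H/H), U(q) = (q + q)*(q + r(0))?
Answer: -20/671 ≈ -0.029806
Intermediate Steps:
U(q) = 2*q*(4 + q) (U(q) = (q + q)*(q + 4) = (2*q)*(4 + q) = 2*q*(4 + q))
s(H, Q) = 1/(1 + 126/H) (s(H, Q) = 1/(126/H + 1) = 1/(1 + 126/H))
-s((158 - 38)/(-56 + 87), U(5)) = -(158 - 38)/(-56 + 87)/(126 + (158 - 38)/(-56 + 87)) = -120/31/(126 + 120/31) = -120*(1/31)/(126 + 120*(1/31)) = -120/(31*(126 + 120/31)) = -120/(31*4026/31) = -120*31/(31*4026) = -1*20/671 = -20/671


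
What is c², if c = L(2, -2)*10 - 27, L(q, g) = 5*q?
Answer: 5329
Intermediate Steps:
c = 73 (c = (5*2)*10 - 27 = 10*10 - 27 = 100 - 27 = 73)
c² = 73² = 5329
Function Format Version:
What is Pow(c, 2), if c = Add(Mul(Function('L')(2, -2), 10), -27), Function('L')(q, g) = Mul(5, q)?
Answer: 5329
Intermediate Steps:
c = 73 (c = Add(Mul(Mul(5, 2), 10), -27) = Add(Mul(10, 10), -27) = Add(100, -27) = 73)
Pow(c, 2) = Pow(73, 2) = 5329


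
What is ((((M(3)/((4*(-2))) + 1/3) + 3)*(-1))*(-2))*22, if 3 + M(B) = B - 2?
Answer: 473/3 ≈ 157.67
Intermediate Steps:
M(B) = -5 + B (M(B) = -3 + (B - 2) = -3 + (-2 + B) = -5 + B)
((((M(3)/((4*(-2))) + 1/3) + 3)*(-1))*(-2))*22 = (((((-5 + 3)/((4*(-2))) + 1/3) + 3)*(-1))*(-2))*22 = ((((-2/(-8) + 1*(⅓)) + 3)*(-1))*(-2))*22 = ((((-2*(-⅛) + ⅓) + 3)*(-1))*(-2))*22 = ((((¼ + ⅓) + 3)*(-1))*(-2))*22 = (((7/12 + 3)*(-1))*(-2))*22 = (((43/12)*(-1))*(-2))*22 = -43/12*(-2)*22 = (43/6)*22 = 473/3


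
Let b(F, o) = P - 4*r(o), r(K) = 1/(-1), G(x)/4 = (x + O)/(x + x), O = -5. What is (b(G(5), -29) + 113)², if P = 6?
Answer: 15129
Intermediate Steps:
G(x) = 2*(-5 + x)/x (G(x) = 4*((x - 5)/(x + x)) = 4*((-5 + x)/((2*x))) = 4*((-5 + x)*(1/(2*x))) = 4*((-5 + x)/(2*x)) = 2*(-5 + x)/x)
r(K) = -1
b(F, o) = 10 (b(F, o) = 6 - 4*(-1) = 6 + 4 = 10)
(b(G(5), -29) + 113)² = (10 + 113)² = 123² = 15129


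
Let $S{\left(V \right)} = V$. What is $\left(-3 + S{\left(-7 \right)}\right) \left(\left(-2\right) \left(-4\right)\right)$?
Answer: $-80$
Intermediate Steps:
$\left(-3 + S{\left(-7 \right)}\right) \left(\left(-2\right) \left(-4\right)\right) = \left(-3 - 7\right) \left(\left(-2\right) \left(-4\right)\right) = \left(-10\right) 8 = -80$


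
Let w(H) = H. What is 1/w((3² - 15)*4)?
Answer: -1/24 ≈ -0.041667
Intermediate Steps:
1/w((3² - 15)*4) = 1/((3² - 15)*4) = 1/((9 - 15)*4) = 1/(-6*4) = 1/(-24) = -1/24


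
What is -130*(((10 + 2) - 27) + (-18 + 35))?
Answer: -260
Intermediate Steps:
-130*(((10 + 2) - 27) + (-18 + 35)) = -130*((12 - 27) + 17) = -130*(-15 + 17) = -130*2 = -260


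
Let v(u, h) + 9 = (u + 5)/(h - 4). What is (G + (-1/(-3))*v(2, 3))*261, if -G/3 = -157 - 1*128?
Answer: 221763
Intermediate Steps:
v(u, h) = -9 + (5 + u)/(-4 + h) (v(u, h) = -9 + (u + 5)/(h - 4) = -9 + (5 + u)/(-4 + h))
G = 855 (G = -3*(-157 - 1*128) = -3*(-157 - 128) = -3*(-285) = 855)
(G + (-1/(-3))*v(2, 3))*261 = (855 + (-1/(-3))*((41 + 2 - 9*3)/(-4 + 3)))*261 = (855 + (-(-1)/3)*((41 + 2 - 27)/(-1)))*261 = (855 + (-1*(-⅓))*(-1*16))*261 = (855 + (⅓)*(-16))*261 = (855 - 16/3)*261 = (2549/3)*261 = 221763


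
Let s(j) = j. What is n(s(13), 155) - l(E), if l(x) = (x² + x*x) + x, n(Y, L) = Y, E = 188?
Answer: -70863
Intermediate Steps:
l(x) = x + 2*x² (l(x) = (x² + x²) + x = 2*x² + x = x + 2*x²)
n(s(13), 155) - l(E) = 13 - 188*(1 + 2*188) = 13 - 188*(1 + 376) = 13 - 188*377 = 13 - 1*70876 = 13 - 70876 = -70863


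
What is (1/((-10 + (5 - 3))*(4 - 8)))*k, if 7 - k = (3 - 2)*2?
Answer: 5/32 ≈ 0.15625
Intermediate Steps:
k = 5 (k = 7 - (3 - 2)*2 = 7 - 2 = 5)
(1/((-10 + (5 - 3))*(4 - 8)))*k = (1/((-10 + (5 - 3))*(4 - 8)))*5 = (1/((-10 + 2)*(-4)))*5 = (-1/4/(-8))*5 = -1/8*(-1/4)*5 = (1/32)*5 = 5/32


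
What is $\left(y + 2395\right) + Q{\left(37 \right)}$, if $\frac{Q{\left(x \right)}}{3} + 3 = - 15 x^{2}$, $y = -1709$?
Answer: $-60928$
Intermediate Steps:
$Q{\left(x \right)} = -9 - 45 x^{2}$ ($Q{\left(x \right)} = -9 + 3 \left(- 15 x^{2}\right) = -9 - 45 x^{2}$)
$\left(y + 2395\right) + Q{\left(37 \right)} = \left(-1709 + 2395\right) - \left(9 + 45 \cdot 37^{2}\right) = 686 - 61614 = -60928$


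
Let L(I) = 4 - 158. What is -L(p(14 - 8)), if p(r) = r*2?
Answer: 154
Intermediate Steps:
p(r) = 2*r
L(I) = -154
-L(p(14 - 8)) = -1*(-154) = 154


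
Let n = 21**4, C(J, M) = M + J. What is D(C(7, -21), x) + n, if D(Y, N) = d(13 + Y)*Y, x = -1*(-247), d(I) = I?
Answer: 194495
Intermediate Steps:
x = 247
C(J, M) = J + M
D(Y, N) = Y*(13 + Y) (D(Y, N) = (13 + Y)*Y = Y*(13 + Y))
n = 194481
D(C(7, -21), x) + n = (7 - 21)*(13 + (7 - 21)) + 194481 = -14*(13 - 14) + 194481 = -14*(-1) + 194481 = 14 + 194481 = 194495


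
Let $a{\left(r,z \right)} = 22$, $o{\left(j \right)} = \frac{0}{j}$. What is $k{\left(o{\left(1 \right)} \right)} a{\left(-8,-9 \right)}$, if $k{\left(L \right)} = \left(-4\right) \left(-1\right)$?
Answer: $88$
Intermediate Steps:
$o{\left(j \right)} = 0$
$k{\left(L \right)} = 4$
$k{\left(o{\left(1 \right)} \right)} a{\left(-8,-9 \right)} = 4 \cdot 22 = 88$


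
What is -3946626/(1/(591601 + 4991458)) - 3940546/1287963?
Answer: -28379293334816001988/1287963 ≈ -2.2034e+13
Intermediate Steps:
-3946626/(1/(591601 + 4991458)) - 3940546/1287963 = -3946626/(1/5583059) - 3940546*1/1287963 = -3946626/1/5583059 - 3940546/1287963 = -3946626*5583059 - 3940546/1287963 = -22034245808934 - 3940546/1287963 = -28379293334816001988/1287963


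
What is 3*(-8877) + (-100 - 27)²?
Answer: -10502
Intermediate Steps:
3*(-8877) + (-100 - 27)² = -26631 + (-127)² = -26631 + 16129 = -10502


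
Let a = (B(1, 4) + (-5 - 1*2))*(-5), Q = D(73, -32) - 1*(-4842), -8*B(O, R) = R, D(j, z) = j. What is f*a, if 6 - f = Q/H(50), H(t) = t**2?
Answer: 6051/40 ≈ 151.27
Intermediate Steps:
B(O, R) = -R/8
Q = 4915 (Q = 73 - 1*(-4842) = 73 + 4842 = 4915)
a = 75/2 (a = (-1/8*4 + (-5 - 1*2))*(-5) = (-1/2 + (-5 - 2))*(-5) = (-1/2 - 7)*(-5) = -15/2*(-5) = 75/2 ≈ 37.500)
f = 2017/500 (f = 6 - 4915/(50**2) = 6 - 4915/2500 = 6 - 1*983/500 = 6 - 983/500 = 2017/500 ≈ 4.0340)
f*a = (2017/500)*(75/2) = 6051/40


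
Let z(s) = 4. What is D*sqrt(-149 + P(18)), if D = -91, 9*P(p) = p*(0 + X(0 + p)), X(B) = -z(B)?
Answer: -91*I*sqrt(157) ≈ -1140.2*I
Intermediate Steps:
X(B) = -4 (X(B) = -1*4 = -4)
P(p) = -4*p/9 (P(p) = (p*(0 - 4))/9 = (p*(-4))/9 = (-4*p)/9 = -4*p/9)
D*sqrt(-149 + P(18)) = -91*sqrt(-149 - 4/9*18) = -91*sqrt(-149 - 8) = -91*I*sqrt(157)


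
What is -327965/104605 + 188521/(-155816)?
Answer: -14164486729/3259826536 ≈ -4.3452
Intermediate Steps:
-327965/104605 + 188521/(-155816) = -327965*1/104605 + 188521*(-1/155816) = -65593/20921 - 188521/155816 = -14164486729/3259826536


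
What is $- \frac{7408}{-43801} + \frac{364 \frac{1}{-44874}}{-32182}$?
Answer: $\frac{2674542131827}{15813640028367} \approx 0.16913$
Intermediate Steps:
$- \frac{7408}{-43801} + \frac{364 \frac{1}{-44874}}{-32182} = \left(-7408\right) \left(- \frac{1}{43801}\right) + 364 \left(- \frac{1}{44874}\right) \left(- \frac{1}{32182}\right) = \frac{7408}{43801} - - \frac{91}{361033767} = \frac{7408}{43801} + \frac{91}{361033767} = \frac{2674542131827}{15813640028367}$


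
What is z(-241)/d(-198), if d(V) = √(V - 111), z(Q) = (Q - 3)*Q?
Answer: -58804*I*√309/309 ≈ -3345.2*I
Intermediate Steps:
z(Q) = Q*(-3 + Q) (z(Q) = (-3 + Q)*Q = Q*(-3 + Q))
d(V) = √(-111 + V)
z(-241)/d(-198) = (-241*(-3 - 241))/(√(-111 - 198)) = (-241*(-244))/(√(-309)) = 58804/((I*√309)) = 58804*(-I*√309/309) = -58804*I*√309/309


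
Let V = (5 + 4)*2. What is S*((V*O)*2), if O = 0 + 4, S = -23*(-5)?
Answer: 16560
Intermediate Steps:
V = 18 (V = 9*2 = 18)
S = 115
O = 4
S*((V*O)*2) = 115*((18*4)*2) = 115*(72*2) = 115*144 = 16560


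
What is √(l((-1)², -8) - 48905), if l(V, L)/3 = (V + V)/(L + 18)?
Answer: I*√1222610/5 ≈ 221.14*I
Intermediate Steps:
l(V, L) = 6*V/(18 + L) (l(V, L) = 3*((V + V)/(L + 18)) = 3*((2*V)/(18 + L)) = 3*(2*V/(18 + L)) = 6*V/(18 + L))
√(l((-1)², -8) - 48905) = √(6*(-1)²/(18 - 8) - 48905) = √(6*1/10 - 48905) = √(6*1*(⅒) - 48905) = √(⅗ - 48905) = √(-244522/5) = I*√1222610/5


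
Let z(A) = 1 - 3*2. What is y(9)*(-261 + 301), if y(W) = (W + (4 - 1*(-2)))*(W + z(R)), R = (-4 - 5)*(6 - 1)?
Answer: 2400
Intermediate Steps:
R = -45 (R = -9*5 = -45)
z(A) = -5 (z(A) = 1 - 6 = -5)
y(W) = (-5 + W)*(6 + W) (y(W) = (W + (4 - 1*(-2)))*(W - 5) = (W + (4 + 2))*(-5 + W) = (W + 6)*(-5 + W) = (6 + W)*(-5 + W) = (-5 + W)*(6 + W))
y(9)*(-261 + 301) = (-30 + 9 + 9²)*(-261 + 301) = (-30 + 9 + 81)*40 = 60*40 = 2400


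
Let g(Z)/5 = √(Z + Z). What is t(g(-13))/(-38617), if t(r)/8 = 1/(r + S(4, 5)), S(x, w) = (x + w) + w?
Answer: -56/16334991 + 20*I*√26/16334991 ≈ -3.4282e-6 + 6.2431e-6*I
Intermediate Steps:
S(x, w) = x + 2*w (S(x, w) = (w + x) + w = x + 2*w)
g(Z) = 5*√2*√Z (g(Z) = 5*√(Z + Z) = 5*√(2*Z) = 5*(√2*√Z) = 5*√2*√Z)
t(r) = 8/(14 + r) (t(r) = 8/(r + (4 + 2*5)) = 8/(r + (4 + 10)) = 8/(r + 14) = 8/(14 + r))
t(g(-13))/(-38617) = (8/(14 + 5*√2*√(-13)))/(-38617) = (8/(14 + 5*√2*(I*√13)))*(-1/38617) = (8/(14 + 5*I*√26))*(-1/38617) = -8/(38617*(14 + 5*I*√26))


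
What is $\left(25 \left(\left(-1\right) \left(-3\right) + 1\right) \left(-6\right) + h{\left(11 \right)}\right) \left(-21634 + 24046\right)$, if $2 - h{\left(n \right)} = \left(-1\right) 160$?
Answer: $-1056456$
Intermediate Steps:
$h{\left(n \right)} = 162$ ($h{\left(n \right)} = 2 - \left(-1\right) 160 = 2 - -160 = 2 + 160 = 162$)
$\left(25 \left(\left(-1\right) \left(-3\right) + 1\right) \left(-6\right) + h{\left(11 \right)}\right) \left(-21634 + 24046\right) = \left(25 \left(\left(-1\right) \left(-3\right) + 1\right) \left(-6\right) + 162\right) \left(-21634 + 24046\right) = \left(25 \left(3 + 1\right) \left(-6\right) + 162\right) 2412 = \left(25 \cdot 4 \left(-6\right) + 162\right) 2412 = \left(100 \left(-6\right) + 162\right) 2412 = \left(-600 + 162\right) 2412 = \left(-438\right) 2412 = -1056456$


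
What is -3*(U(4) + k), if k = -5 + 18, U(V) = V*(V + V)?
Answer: -135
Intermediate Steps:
U(V) = 2*V² (U(V) = V*(2*V) = 2*V²)
k = 13
-3*(U(4) + k) = -3*(2*4² + 13) = -3*(2*16 + 13) = -3*(32 + 13) = -3*45 = -135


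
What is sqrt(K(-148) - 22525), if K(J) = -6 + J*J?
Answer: I*sqrt(627) ≈ 25.04*I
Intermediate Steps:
K(J) = -6 + J**2
sqrt(K(-148) - 22525) = sqrt((-6 + (-148)**2) - 22525) = sqrt((-6 + 21904) - 22525) = sqrt(21898 - 22525) = sqrt(-627) = I*sqrt(627)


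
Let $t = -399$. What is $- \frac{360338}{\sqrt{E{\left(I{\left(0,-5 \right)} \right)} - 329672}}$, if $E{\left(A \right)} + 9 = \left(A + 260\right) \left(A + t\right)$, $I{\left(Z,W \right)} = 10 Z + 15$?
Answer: $\frac{32758 i \sqrt{435281}}{39571} \approx 546.17 i$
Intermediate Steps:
$I{\left(Z,W \right)} = 15 + 10 Z$
$E{\left(A \right)} = -9 + \left(-399 + A\right) \left(260 + A\right)$ ($E{\left(A \right)} = -9 + \left(A + 260\right) \left(A - 399\right) = -9 + \left(260 + A\right) \left(-399 + A\right) = -9 + \left(-399 + A\right) \left(260 + A\right)$)
$- \frac{360338}{\sqrt{E{\left(I{\left(0,-5 \right)} \right)} - 329672}} = - \frac{360338}{\sqrt{\left(-103749 + \left(15 + 10 \cdot 0\right)^{2} - 139 \left(15 + 10 \cdot 0\right)\right) - 329672}} = - \frac{360338}{\sqrt{\left(-103749 + \left(15 + 0\right)^{2} - 139 \left(15 + 0\right)\right) - 329672}} = - \frac{360338}{\sqrt{\left(-103749 + 15^{2} - 2085\right) - 329672}} = - \frac{360338}{\sqrt{\left(-103749 + 225 - 2085\right) - 329672}} = - \frac{360338}{\sqrt{-105609 - 329672}} = - \frac{360338}{\sqrt{-435281}} = - \frac{360338}{i \sqrt{435281}} = - 360338 \left(- \frac{i \sqrt{435281}}{435281}\right) = \frac{32758 i \sqrt{435281}}{39571}$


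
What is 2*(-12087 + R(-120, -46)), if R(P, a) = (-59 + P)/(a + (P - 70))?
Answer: -2852353/118 ≈ -24172.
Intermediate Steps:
R(P, a) = (-59 + P)/(-70 + P + a) (R(P, a) = (-59 + P)/(a + (-70 + P)) = (-59 + P)/(-70 + P + a))
2*(-12087 + R(-120, -46)) = 2*(-12087 + (-59 - 120)/(-70 - 120 - 46)) = 2*(-12087 - 179/(-236)) = 2*(-12087 - 1/236*(-179)) = 2*(-12087 + 179/236) = 2*(-2852353/236) = -2852353/118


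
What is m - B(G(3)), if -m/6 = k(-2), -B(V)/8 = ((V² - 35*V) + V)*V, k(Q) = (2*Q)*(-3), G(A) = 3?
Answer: -2304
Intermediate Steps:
k(Q) = -6*Q
B(V) = -8*V*(V² - 34*V) (B(V) = -8*((V² - 35*V) + V)*V = -8*(V² - 34*V)*V = -8*V*(V² - 34*V))
m = -72 (m = -(-36)*(-2) = -6*12 = -72)
m - B(G(3)) = -72 - 8*3²*(34 - 1*3) = -72 - 8*9*(34 - 3) = -72 - 8*9*31 = -72 - 1*2232 = -72 - 2232 = -2304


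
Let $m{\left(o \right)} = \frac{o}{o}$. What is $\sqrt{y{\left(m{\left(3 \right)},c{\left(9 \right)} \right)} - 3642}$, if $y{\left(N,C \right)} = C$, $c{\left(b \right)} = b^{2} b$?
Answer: $i \sqrt{2913} \approx 53.972 i$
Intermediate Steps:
$m{\left(o \right)} = 1$
$c{\left(b \right)} = b^{3}$
$\sqrt{y{\left(m{\left(3 \right)},c{\left(9 \right)} \right)} - 3642} = \sqrt{9^{3} - 3642} = \sqrt{729 - 3642} = \sqrt{-2913} = i \sqrt{2913}$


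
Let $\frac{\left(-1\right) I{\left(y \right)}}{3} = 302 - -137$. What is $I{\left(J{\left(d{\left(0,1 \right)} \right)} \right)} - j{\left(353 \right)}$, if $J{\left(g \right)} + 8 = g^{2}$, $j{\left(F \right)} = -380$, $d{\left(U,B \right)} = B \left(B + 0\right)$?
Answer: $-937$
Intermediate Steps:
$d{\left(U,B \right)} = B^{2}$ ($d{\left(U,B \right)} = B B = B^{2}$)
$J{\left(g \right)} = -8 + g^{2}$
$I{\left(y \right)} = -1317$ ($I{\left(y \right)} = - 3 \left(302 - -137\right) = - 3 \left(302 + 137\right) = \left(-3\right) 439 = -1317$)
$I{\left(J{\left(d{\left(0,1 \right)} \right)} \right)} - j{\left(353 \right)} = -1317 - -380 = -1317 + 380 = -937$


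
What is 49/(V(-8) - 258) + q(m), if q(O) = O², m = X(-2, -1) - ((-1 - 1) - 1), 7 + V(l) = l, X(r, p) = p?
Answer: 149/39 ≈ 3.8205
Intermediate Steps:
V(l) = -7 + l
m = 2 (m = -1 - ((-1 - 1) - 1) = -1 - (-2 - 1) = -1 - 1*(-3) = -1 + 3 = 2)
49/(V(-8) - 258) + q(m) = 49/((-7 - 8) - 258) + 2² = 49/(-15 - 258) + 4 = 49/(-273) + 4 = 49*(-1/273) + 4 = -7/39 + 4 = 149/39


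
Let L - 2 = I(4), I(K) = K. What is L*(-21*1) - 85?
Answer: -211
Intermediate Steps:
L = 6 (L = 2 + 4 = 6)
L*(-21*1) - 85 = 6*(-21*1) - 85 = 6*(-21) - 85 = -126 - 85 = -211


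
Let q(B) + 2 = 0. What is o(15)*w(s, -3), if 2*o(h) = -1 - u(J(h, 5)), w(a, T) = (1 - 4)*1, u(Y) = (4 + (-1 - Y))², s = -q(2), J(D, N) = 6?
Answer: 15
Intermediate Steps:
q(B) = -2 (q(B) = -2 + 0 = -2)
s = 2 (s = -1*(-2) = 2)
u(Y) = (3 - Y)²
w(a, T) = -3 (w(a, T) = -3*1 = -3)
o(h) = -5 (o(h) = (-1 - (-3 + 6)²)/2 = (-1 - 1*3²)/2 = (-1 - 1*9)/2 = (-1 - 9)/2 = (½)*(-10) = -5)
o(15)*w(s, -3) = -5*(-3) = 15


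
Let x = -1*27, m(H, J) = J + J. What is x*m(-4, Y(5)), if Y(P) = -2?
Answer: 108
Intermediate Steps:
m(H, J) = 2*J
x = -27
x*m(-4, Y(5)) = -54*(-2) = -27*(-4) = 108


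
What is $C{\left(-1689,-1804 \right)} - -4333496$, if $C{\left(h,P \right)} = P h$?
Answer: $7380452$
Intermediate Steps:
$C{\left(-1689,-1804 \right)} - -4333496 = \left(-1804\right) \left(-1689\right) - -4333496 = 3046956 + 4333496 = 7380452$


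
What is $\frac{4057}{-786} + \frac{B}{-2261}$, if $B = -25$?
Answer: $- \frac{9153227}{1777146} \approx -5.1505$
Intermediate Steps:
$\frac{4057}{-786} + \frac{B}{-2261} = \frac{4057}{-786} - \frac{25}{-2261} = 4057 \left(- \frac{1}{786}\right) - - \frac{25}{2261} = - \frac{4057}{786} + \frac{25}{2261} = - \frac{9153227}{1777146}$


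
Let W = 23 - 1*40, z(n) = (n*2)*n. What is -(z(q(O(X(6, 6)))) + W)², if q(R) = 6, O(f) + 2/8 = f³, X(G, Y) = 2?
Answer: -3025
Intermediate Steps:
O(f) = -¼ + f³
z(n) = 2*n² (z(n) = (2*n)*n = 2*n²)
W = -17 (W = 23 - 40 = -17)
-(z(q(O(X(6, 6)))) + W)² = -(2*6² - 17)² = -(2*36 - 17)² = -(72 - 17)² = -1*55² = -1*3025 = -3025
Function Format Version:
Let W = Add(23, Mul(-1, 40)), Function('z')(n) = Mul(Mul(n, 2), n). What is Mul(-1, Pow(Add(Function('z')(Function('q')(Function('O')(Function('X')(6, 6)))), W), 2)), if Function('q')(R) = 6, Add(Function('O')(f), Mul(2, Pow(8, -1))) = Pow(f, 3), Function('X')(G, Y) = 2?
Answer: -3025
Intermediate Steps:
Function('O')(f) = Add(Rational(-1, 4), Pow(f, 3))
Function('z')(n) = Mul(2, Pow(n, 2)) (Function('z')(n) = Mul(Mul(2, n), n) = Mul(2, Pow(n, 2)))
W = -17 (W = Add(23, -40) = -17)
Mul(-1, Pow(Add(Function('z')(Function('q')(Function('O')(Function('X')(6, 6)))), W), 2)) = Mul(-1, Pow(Add(Mul(2, Pow(6, 2)), -17), 2)) = Mul(-1, Pow(Add(Mul(2, 36), -17), 2)) = Mul(-1, Pow(Add(72, -17), 2)) = Mul(-1, Pow(55, 2)) = Mul(-1, 3025) = -3025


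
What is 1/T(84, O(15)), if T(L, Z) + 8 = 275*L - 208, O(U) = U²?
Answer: 1/22884 ≈ 4.3699e-5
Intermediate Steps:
T(L, Z) = -216 + 275*L (T(L, Z) = -8 + (275*L - 208) = -8 + (-208 + 275*L) = -216 + 275*L)
1/T(84, O(15)) = 1/(-216 + 275*84) = 1/(-216 + 23100) = 1/22884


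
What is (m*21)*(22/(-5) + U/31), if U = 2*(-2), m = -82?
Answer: 1208844/155 ≈ 7799.0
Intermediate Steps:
U = -4
(m*21)*(22/(-5) + U/31) = (-82*21)*(22/(-5) - 4/31) = -1722*(22*(-⅕) - 4*1/31) = -1722*(-22/5 - 4/31) = -1722*(-702/155) = 1208844/155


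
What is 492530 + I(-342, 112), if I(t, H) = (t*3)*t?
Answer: 843422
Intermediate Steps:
I(t, H) = 3*t² (I(t, H) = (3*t)*t = 3*t²)
492530 + I(-342, 112) = 492530 + 3*(-342)² = 492530 + 3*116964 = 492530 + 350892 = 843422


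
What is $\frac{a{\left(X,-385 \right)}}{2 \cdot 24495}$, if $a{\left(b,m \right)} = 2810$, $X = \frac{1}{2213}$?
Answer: $\frac{281}{4899} \approx 0.057359$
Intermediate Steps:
$X = \frac{1}{2213} \approx 0.00045188$
$\frac{a{\left(X,-385 \right)}}{2 \cdot 24495} = \frac{2810}{2 \cdot 24495} = \frac{2810}{48990} = 2810 \cdot \frac{1}{48990} = \frac{281}{4899}$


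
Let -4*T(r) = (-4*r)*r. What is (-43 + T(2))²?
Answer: 1521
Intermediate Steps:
T(r) = r² (T(r) = -(-4*r)*r/4 = -(-1)*r² = r²)
(-43 + T(2))² = (-43 + 2²)² = (-43 + 4)² = (-39)² = 1521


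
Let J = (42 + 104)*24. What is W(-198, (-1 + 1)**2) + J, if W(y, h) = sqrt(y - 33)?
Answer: 3504 + I*sqrt(231) ≈ 3504.0 + 15.199*I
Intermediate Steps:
W(y, h) = sqrt(-33 + y)
J = 3504 (J = 146*24 = 3504)
W(-198, (-1 + 1)**2) + J = sqrt(-33 - 198) + 3504 = sqrt(-231) + 3504 = I*sqrt(231) + 3504 = 3504 + I*sqrt(231)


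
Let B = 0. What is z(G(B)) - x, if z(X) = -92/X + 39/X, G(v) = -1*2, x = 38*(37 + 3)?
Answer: -2987/2 ≈ -1493.5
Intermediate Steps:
x = 1520 (x = 38*40 = 1520)
G(v) = -2
z(X) = -53/X
z(G(B)) - x = -53/(-2) - 1*1520 = -53*(-½) - 1520 = 53/2 - 1520 = -2987/2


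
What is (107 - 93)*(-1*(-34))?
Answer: 476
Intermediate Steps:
(107 - 93)*(-1*(-34)) = 14*34 = 476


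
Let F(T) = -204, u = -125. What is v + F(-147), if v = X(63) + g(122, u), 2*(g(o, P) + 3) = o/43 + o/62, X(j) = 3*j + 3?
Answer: -33585/2666 ≈ -12.598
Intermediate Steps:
X(j) = 3 + 3*j
g(o, P) = -3 + 105*o/5332 (g(o, P) = -3 + (o/43 + o/62)/2 = -3 + (105*o/2666)/2 = -3 + 105*o/5332)
v = 510279/2666 (v = (3 + 3*63) + (-3 + (105/5332)*122) = (3 + 189) + (-3 + 6405/2666) = 192 - 1593/2666 = 510279/2666 ≈ 191.40)
v + F(-147) = 510279/2666 - 204 = -33585/2666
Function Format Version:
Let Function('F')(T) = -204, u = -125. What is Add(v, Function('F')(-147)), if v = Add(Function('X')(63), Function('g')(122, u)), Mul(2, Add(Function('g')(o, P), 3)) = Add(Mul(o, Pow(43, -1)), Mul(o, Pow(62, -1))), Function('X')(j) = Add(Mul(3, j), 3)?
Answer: Rational(-33585, 2666) ≈ -12.598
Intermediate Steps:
Function('X')(j) = Add(3, Mul(3, j))
Function('g')(o, P) = Add(-3, Mul(Rational(105, 5332), o)) (Function('g')(o, P) = Add(-3, Mul(Rational(1, 2), Add(Mul(o, Pow(43, -1)), Mul(o, Pow(62, -1))))) = Add(-3, Mul(Rational(1, 2), Add(Mul(o, Rational(1, 43)), Mul(o, Rational(1, 62))))) = Add(-3, Mul(Rational(1, 2), Add(Mul(Rational(1, 43), o), Mul(Rational(1, 62), o)))) = Add(-3, Mul(Rational(1, 2), Mul(Rational(105, 2666), o))) = Add(-3, Mul(Rational(105, 5332), o)))
v = Rational(510279, 2666) (v = Add(Add(3, Mul(3, 63)), Add(-3, Mul(Rational(105, 5332), 122))) = Add(Add(3, 189), Add(-3, Rational(6405, 2666))) = Add(192, Rational(-1593, 2666)) = Rational(510279, 2666) ≈ 191.40)
Add(v, Function('F')(-147)) = Add(Rational(510279, 2666), -204) = Rational(-33585, 2666)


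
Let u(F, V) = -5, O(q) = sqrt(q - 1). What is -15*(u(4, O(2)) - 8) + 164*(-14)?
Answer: -2101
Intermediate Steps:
O(q) = sqrt(-1 + q)
-15*(u(4, O(2)) - 8) + 164*(-14) = -15*(-5 - 8) + 164*(-14) = -15*(-13) - 2296 = 195 - 2296 = -2101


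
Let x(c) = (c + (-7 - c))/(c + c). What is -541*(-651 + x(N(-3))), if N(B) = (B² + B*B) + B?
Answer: 10569517/30 ≈ 3.5232e+5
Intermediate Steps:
N(B) = B + 2*B² (N(B) = (B² + B²) + B = 2*B² + B = B + 2*B²)
x(c) = -7/(2*c) (x(c) = -7*1/(2*c) = -7/(2*c))
-541*(-651 + x(N(-3))) = -541*(-651 - 7*(-1/(3*(1 + 2*(-3))))/2) = -541*(-651 - 7*(-1/(3*(1 - 6)))/2) = -541*(-651 - 7/(2*((-3*(-5))))) = -541*(-651 - 7/2/15) = -541*(-651 - 7/2*1/15) = -541*(-651 - 7/30) = -541*(-19537/30) = 10569517/30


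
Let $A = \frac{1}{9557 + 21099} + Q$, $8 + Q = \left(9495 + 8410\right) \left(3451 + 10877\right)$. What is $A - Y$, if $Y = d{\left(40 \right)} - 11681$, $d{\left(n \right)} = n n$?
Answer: $\frac{7864886100929}{30656} \approx 2.5655 \cdot 10^{8}$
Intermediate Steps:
$d{\left(n \right)} = n^{2}$
$Q = 256542832$ ($Q = -8 + \left(9495 + 8410\right) \left(3451 + 10877\right) = -8 + 17905 \cdot 14328 = -8 + 256542840 = 256542832$)
$A = \frac{7864577057793}{30656}$ ($A = \frac{1}{9557 + 21099} + 256542832 = \frac{1}{30656} + 256542832 = \frac{7864577057793}{30656} \approx 2.5654 \cdot 10^{8}$)
$Y = -10081$ ($Y = 40^{2} - 11681 = 1600 - 11681 = -10081$)
$A - Y = \frac{7864577057793}{30656} - -10081 = \frac{7864577057793}{30656} + 10081 = \frac{7864886100929}{30656}$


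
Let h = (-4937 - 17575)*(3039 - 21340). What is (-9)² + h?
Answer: 411992193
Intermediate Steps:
h = 411992112 (h = -22512*(-18301) = 411992112)
(-9)² + h = (-9)² + 411992112 = 81 + 411992112 = 411992193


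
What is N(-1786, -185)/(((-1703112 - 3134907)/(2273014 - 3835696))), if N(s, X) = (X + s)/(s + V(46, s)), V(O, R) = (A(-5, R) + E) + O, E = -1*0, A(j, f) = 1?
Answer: 1026682074/2804438347 ≈ 0.36609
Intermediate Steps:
E = 0
V(O, R) = 1 + O (V(O, R) = (1 + 0) + O = 1 + O)
N(s, X) = (X + s)/(47 + s) (N(s, X) = (X + s)/(s + (1 + 46)) = (X + s)/(s + 47) = (X + s)/(47 + s))
N(-1786, -185)/(((-1703112 - 3134907)/(2273014 - 3835696))) = ((-185 - 1786)/(47 - 1786))/(((-1703112 - 3134907)/(2273014 - 3835696))) = (-1971/(-1739))/((-4838019/(-1562682))) = (-1/1739*(-1971))/((-4838019*(-1/1562682))) = 1971/(1739*(1612673/520894)) = (1971/1739)*(520894/1612673) = 1026682074/2804438347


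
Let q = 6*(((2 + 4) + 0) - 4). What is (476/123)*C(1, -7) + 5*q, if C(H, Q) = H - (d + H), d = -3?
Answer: 2936/41 ≈ 71.610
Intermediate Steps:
q = 12 (q = 6*((6 + 0) - 4) = 6*(6 - 4) = 6*2 = 12)
C(H, Q) = 3 (C(H, Q) = H - (-3 + H) = H + (3 - H) = 3)
(476/123)*C(1, -7) + 5*q = (476/123)*3 + 5*12 = (476*(1/123))*3 + 60 = (476/123)*3 + 60 = 476/41 + 60 = 2936/41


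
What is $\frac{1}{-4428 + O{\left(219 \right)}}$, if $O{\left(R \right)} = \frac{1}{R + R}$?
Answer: $- \frac{438}{1939463} \approx -0.00022584$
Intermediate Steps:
$O{\left(R \right)} = \frac{1}{2 R}$
$\frac{1}{-4428 + O{\left(219 \right)}} = \frac{1}{-4428 + \frac{1}{2 \cdot 219}} = \frac{1}{-4428 + \frac{1}{2} \cdot \frac{1}{219}} = \frac{1}{-4428 + \frac{1}{438}} = \frac{1}{- \frac{1939463}{438}} = - \frac{438}{1939463}$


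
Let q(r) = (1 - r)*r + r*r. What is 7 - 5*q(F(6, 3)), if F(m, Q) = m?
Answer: -23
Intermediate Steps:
q(r) = r² + r*(1 - r) (q(r) = r*(1 - r) + r² = r² + r*(1 - r))
7 - 5*q(F(6, 3)) = 7 - 5*6 = 7 - 30 = -23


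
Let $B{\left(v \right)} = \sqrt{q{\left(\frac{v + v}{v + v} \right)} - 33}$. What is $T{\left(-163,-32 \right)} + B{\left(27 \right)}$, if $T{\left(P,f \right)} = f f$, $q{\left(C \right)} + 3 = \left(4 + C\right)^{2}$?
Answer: $1024 + i \sqrt{11} \approx 1024.0 + 3.3166 i$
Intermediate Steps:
$q{\left(C \right)} = -3 + \left(4 + C\right)^{2}$
$B{\left(v \right)} = i \sqrt{11}$ ($B{\left(v \right)} = \sqrt{\left(-3 + \left(4 + \frac{v + v}{v + v}\right)^{2}\right) - 33} = \sqrt{\left(-3 + \left(4 + \frac{2 v}{2 v}\right)^{2}\right) - 33} = \sqrt{\left(-3 + \left(4 + 2 v \frac{1}{2 v}\right)^{2}\right) - 33} = \sqrt{\left(-3 + \left(4 + 1\right)^{2}\right) - 33} = \sqrt{\left(-3 + 5^{2}\right) - 33} = \sqrt{\left(-3 + 25\right) - 33} = \sqrt{22 - 33} = \sqrt{-11} = i \sqrt{11}$)
$T{\left(P,f \right)} = f^{2}$
$T{\left(-163,-32 \right)} + B{\left(27 \right)} = \left(-32\right)^{2} + i \sqrt{11} = 1024 + i \sqrt{11}$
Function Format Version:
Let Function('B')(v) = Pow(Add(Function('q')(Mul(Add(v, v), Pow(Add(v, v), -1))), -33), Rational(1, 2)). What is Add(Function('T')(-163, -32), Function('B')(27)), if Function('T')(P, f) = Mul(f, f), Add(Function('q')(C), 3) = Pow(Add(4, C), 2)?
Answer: Add(1024, Mul(I, Pow(11, Rational(1, 2)))) ≈ Add(1024.0, Mul(3.3166, I))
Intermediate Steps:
Function('q')(C) = Add(-3, Pow(Add(4, C), 2))
Function('B')(v) = Mul(I, Pow(11, Rational(1, 2))) (Function('B')(v) = Pow(Add(Add(-3, Pow(Add(4, Mul(Add(v, v), Pow(Add(v, v), -1))), 2)), -33), Rational(1, 2)) = Pow(Add(Add(-3, Pow(Add(4, Mul(Mul(2, v), Pow(Mul(2, v), -1))), 2)), -33), Rational(1, 2)) = Pow(Add(Add(-3, Pow(Add(4, Mul(Mul(2, v), Mul(Rational(1, 2), Pow(v, -1)))), 2)), -33), Rational(1, 2)) = Pow(Add(Add(-3, Pow(Add(4, 1), 2)), -33), Rational(1, 2)) = Pow(Add(Add(-3, Pow(5, 2)), -33), Rational(1, 2)) = Pow(Add(Add(-3, 25), -33), Rational(1, 2)) = Pow(Add(22, -33), Rational(1, 2)) = Pow(-11, Rational(1, 2)) = Mul(I, Pow(11, Rational(1, 2))))
Function('T')(P, f) = Pow(f, 2)
Add(Function('T')(-163, -32), Function('B')(27)) = Add(Pow(-32, 2), Mul(I, Pow(11, Rational(1, 2)))) = Add(1024, Mul(I, Pow(11, Rational(1, 2))))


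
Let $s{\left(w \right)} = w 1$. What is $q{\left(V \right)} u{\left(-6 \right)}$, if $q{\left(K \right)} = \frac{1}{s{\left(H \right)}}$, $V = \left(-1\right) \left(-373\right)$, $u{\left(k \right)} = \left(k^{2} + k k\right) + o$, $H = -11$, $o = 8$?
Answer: $- \frac{80}{11} \approx -7.2727$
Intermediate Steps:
$u{\left(k \right)} = 8 + 2 k^{2}$ ($u{\left(k \right)} = \left(k^{2} + k k\right) + 8 = \left(k^{2} + k^{2}\right) + 8 = 2 k^{2} + 8 = 8 + 2 k^{2}$)
$s{\left(w \right)} = w$
$V = 373$
$q{\left(K \right)} = - \frac{1}{11}$ ($q{\left(K \right)} = \frac{1}{-11} = - \frac{1}{11}$)
$q{\left(V \right)} u{\left(-6 \right)} = - \frac{8 + 2 \left(-6\right)^{2}}{11} = - \frac{8 + 2 \cdot 36}{11} = - \frac{8 + 72}{11} = \left(- \frac{1}{11}\right) 80 = - \frac{80}{11}$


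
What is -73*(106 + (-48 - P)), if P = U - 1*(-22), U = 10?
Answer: -1898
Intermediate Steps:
P = 32 (P = 10 - 1*(-22) = 10 + 22 = 32)
-73*(106 + (-48 - P)) = -73*(106 + (-48 - 1*32)) = -73*(106 + (-48 - 32)) = -73*(106 - 80) = -73*26 = -1898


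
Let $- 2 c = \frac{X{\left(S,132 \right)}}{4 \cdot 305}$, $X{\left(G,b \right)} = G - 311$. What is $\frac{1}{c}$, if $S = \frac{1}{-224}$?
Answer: $\frac{109312}{13933} \approx 7.8455$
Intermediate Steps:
$S = - \frac{1}{224} \approx -0.0044643$
$X{\left(G,b \right)} = -311 + G$
$c = \frac{13933}{109312}$ ($c = - \frac{\left(-311 - \frac{1}{224}\right) \frac{1}{4 \cdot 305}}{2} = - \frac{\left(- \frac{69665}{224}\right) \frac{1}{1220}}{2} = \left(- \frac{1}{2}\right) \left(- \frac{13933}{54656}\right) = \frac{13933}{109312} \approx 0.12746$)
$\frac{1}{c} = \frac{1}{\frac{13933}{109312}} = \frac{109312}{13933}$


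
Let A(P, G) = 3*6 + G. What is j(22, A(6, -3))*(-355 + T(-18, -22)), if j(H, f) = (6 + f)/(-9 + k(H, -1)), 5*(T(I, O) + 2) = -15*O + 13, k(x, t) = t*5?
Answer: 2163/5 ≈ 432.60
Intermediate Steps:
k(x, t) = 5*t
A(P, G) = 18 + G
T(I, O) = 3/5 - 3*O (T(I, O) = -2 + (-15*O + 13)/5 = -2 + (13 - 15*O)/5 = -2 + (13/5 - 3*O) = 3/5 - 3*O)
j(H, f) = -3/7 - f/14 (j(H, f) = (6 + f)/(-9 + 5*(-1)) = (6 + f)/(-9 - 5) = (6 + f)/(-14) = (6 + f)*(-1/14) = -3/7 - f/14)
j(22, A(6, -3))*(-355 + T(-18, -22)) = (-3/7 - (18 - 3)/14)*(-355 + (3/5 - 3*(-22))) = (-3/7 - 1/14*15)*(-355 + (3/5 + 66)) = (-3/7 - 15/14)*(-355 + 333/5) = -3/2*(-1442/5) = 2163/5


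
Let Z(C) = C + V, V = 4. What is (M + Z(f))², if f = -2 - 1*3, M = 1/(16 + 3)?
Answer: 324/361 ≈ 0.89751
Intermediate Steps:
M = 1/19 ≈ 0.052632
f = -5 (f = -2 - 3 = -5)
Z(C) = 4 + C (Z(C) = C + 4 = 4 + C)
(M + Z(f))² = (1/19 + (4 - 5))² = (1/19 - 1)² = (-18/19)² = 324/361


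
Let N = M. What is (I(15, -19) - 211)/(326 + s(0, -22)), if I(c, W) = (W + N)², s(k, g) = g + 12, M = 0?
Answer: 75/158 ≈ 0.47468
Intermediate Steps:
s(k, g) = 12 + g
N = 0
I(c, W) = W² (I(c, W) = (W + 0)² = W²)
(I(15, -19) - 211)/(326 + s(0, -22)) = ((-19)² - 211)/(326 + (12 - 22)) = (361 - 211)/(326 - 10) = 150/316 = 150*(1/316) = 75/158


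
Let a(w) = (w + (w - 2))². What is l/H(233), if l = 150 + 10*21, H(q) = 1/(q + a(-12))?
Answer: 327240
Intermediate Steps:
a(w) = (-2 + 2*w)² (a(w) = (w + (-2 + w))² = (-2 + 2*w)²)
H(q) = 1/(676 + q) (H(q) = 1/(q + 4*(-1 - 12)²) = 1/(q + 4*(-13)²) = 1/(q + 4*169) = 1/(q + 676) = 1/(676 + q))
l = 360 (l = 150 + 210 = 360)
l/H(233) = 360/(1/(676 + 233)) = 360/(1/909) = 360*909 = 327240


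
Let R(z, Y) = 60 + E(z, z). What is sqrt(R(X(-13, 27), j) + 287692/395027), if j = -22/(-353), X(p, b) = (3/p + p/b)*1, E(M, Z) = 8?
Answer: 14*sqrt(54718349986)/395027 ≈ 8.2903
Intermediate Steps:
X(p, b) = 3/p + p/b
j = 22/353 (j = -22*(-1/353) = 22/353 ≈ 0.062323)
R(z, Y) = 68 (R(z, Y) = 60 + 8 = 68)
sqrt(R(X(-13, 27), j) + 287692/395027) = sqrt(68 + 287692/395027) = sqrt(27149528/395027) = 14*sqrt(54718349986)/395027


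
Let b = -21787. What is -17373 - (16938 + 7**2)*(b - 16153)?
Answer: 644469407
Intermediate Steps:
-17373 - (16938 + 7**2)*(b - 16153) = -17373 - (16938 + 7**2)*(-21787 - 16153) = -17373 - (16938 + 49)*(-37940) = -17373 - 16987*(-37940) = -17373 - 1*(-644486780) = -17373 + 644486780 = 644469407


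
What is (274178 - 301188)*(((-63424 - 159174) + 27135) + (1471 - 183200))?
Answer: 10187955920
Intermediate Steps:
(274178 - 301188)*(((-63424 - 159174) + 27135) + (1471 - 183200)) = -27010*((-222598 + 27135) - 181729) = -27010*(-195463 - 181729) = -27010*(-377192) = 10187955920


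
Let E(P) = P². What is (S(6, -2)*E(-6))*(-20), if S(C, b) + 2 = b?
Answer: 2880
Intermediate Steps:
S(C, b) = -2 + b
(S(6, -2)*E(-6))*(-20) = ((-2 - 2)*(-6)²)*(-20) = -4*36*(-20) = -144*(-20) = 2880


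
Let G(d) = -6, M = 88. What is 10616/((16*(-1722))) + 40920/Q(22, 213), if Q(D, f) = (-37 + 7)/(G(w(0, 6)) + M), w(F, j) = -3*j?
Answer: -385205839/3444 ≈ -1.1185e+5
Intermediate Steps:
Q(D, f) = -15/41 (Q(D, f) = (-37 + 7)/(-6 + 88) = -30/82 = -30*1/82 = -15/41)
10616/((16*(-1722))) + 40920/Q(22, 213) = 10616/((16*(-1722))) + 40920/(-15/41) = 10616/(-27552) + 40920*(-41/15) = 10616*(-1/27552) - 111848 = -1327/3444 - 111848 = -385205839/3444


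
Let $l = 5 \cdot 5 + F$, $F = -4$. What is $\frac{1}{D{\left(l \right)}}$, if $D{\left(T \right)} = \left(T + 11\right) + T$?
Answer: $\frac{1}{53} \approx 0.018868$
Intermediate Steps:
$l = 21$ ($l = 5 \cdot 5 - 4 = 25 - 4 = 21$)
$D{\left(T \right)} = 11 + 2 T$ ($D{\left(T \right)} = \left(11 + T\right) + T = 11 + 2 T$)
$\frac{1}{D{\left(l \right)}} = \frac{1}{11 + 2 \cdot 21} = \frac{1}{11 + 42} = \frac{1}{53}$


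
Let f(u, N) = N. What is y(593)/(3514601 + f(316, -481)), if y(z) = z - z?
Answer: 0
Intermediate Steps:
y(z) = 0
y(593)/(3514601 + f(316, -481)) = 0/(3514601 - 481) = 0/3514120 = 0*(1/3514120) = 0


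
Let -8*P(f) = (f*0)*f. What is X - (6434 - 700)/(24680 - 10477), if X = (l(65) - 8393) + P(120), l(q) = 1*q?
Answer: -118288318/14203 ≈ -8328.4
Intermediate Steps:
P(f) = 0 (P(f) = -f*0*f/8 = -0*f = -⅛*0 = 0)
l(q) = q
X = -8328 (X = (65 - 8393) + 0 = -8328 + 0 = -8328)
X - (6434 - 700)/(24680 - 10477) = -8328 - (6434 - 700)/(24680 - 10477) = -8328 - 5734/14203 = -118288318/14203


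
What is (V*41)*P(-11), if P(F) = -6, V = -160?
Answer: 39360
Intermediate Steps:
(V*41)*P(-11) = -160*41*(-6) = -6560*(-6) = 39360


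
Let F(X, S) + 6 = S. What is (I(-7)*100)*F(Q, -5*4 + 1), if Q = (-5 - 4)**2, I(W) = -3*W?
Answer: -52500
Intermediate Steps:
Q = 81 (Q = (-9)**2 = 81)
F(X, S) = -6 + S
(I(-7)*100)*F(Q, -5*4 + 1) = (-3*(-7)*100)*(-6 + (-5*4 + 1)) = (21*100)*(-6 + (-20 + 1)) = 2100*(-6 - 19) = 2100*(-25) = -52500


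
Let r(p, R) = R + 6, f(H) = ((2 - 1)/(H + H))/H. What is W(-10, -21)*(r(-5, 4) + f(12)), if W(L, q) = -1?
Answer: -2881/288 ≈ -10.003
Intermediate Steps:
f(H) = 1/(2*H²) (f(H) = (1/(2*H))/H = 1/(2*H²))
r(p, R) = 6 + R
W(-10, -21)*(r(-5, 4) + f(12)) = -((6 + 4) + (½)/12²) = -(10 + (½)*(1/144)) = -(10 + 1/288) = -1*2881/288 = -2881/288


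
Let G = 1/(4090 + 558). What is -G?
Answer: -1/4648 ≈ -0.00021515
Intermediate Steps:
G = 1/4648 ≈ 0.00021515
-G = -1*1/4648 = -1/4648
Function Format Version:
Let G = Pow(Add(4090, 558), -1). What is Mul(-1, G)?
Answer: Rational(-1, 4648) ≈ -0.00021515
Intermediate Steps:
G = Rational(1, 4648) (G = Pow(4648, -1) = Rational(1, 4648) ≈ 0.00021515)
Mul(-1, G) = Mul(-1, Rational(1, 4648)) = Rational(-1, 4648)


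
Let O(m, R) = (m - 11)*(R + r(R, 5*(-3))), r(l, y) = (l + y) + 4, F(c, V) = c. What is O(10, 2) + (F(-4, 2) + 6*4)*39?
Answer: 787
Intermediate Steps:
r(l, y) = 4 + l + y
O(m, R) = (-11 + m)*(-11 + 2*R) (O(m, R) = (m - 11)*(R + (4 + R + 5*(-3))) = (-11 + m)*(R + (4 + R - 15)) = (-11 + m)*(R + (-11 + R)) = (-11 + m)*(-11 + 2*R))
O(10, 2) + (F(-4, 2) + 6*4)*39 = (121 - 22*2 + 2*10 + 10*(-11 + 2)) + (-4 + 6*4)*39 = (121 - 44 + 20 + 10*(-9)) + (-4 + 24)*39 = (121 - 44 + 20 - 90) + 20*39 = 7 + 780 = 787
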